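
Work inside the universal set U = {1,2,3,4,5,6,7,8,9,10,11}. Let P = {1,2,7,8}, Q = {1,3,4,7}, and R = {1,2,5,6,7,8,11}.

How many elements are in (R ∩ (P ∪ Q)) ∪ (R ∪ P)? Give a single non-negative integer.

7

P ∪ Q = {1,2,3,4,7,8}
R ∩ (P ∪ Q) = {1,2,7,8}
R ∪ P = {1,2,5,6,7,8,11}
(R ∩ (P ∪ Q)) ∪ (R ∪ P) = {1,2,5,6,7,8,11}
|(R ∩ (P ∪ Q)) ∪ (R ∪ P)| = 7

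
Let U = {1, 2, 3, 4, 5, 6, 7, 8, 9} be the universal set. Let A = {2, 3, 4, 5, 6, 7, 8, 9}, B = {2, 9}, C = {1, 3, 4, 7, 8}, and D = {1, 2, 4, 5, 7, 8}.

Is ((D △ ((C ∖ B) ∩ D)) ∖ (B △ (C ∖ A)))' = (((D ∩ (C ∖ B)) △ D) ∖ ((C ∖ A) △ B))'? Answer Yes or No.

C ∖ B = {1, 3, 4, 7, 8}
(C ∖ B) ∩ D = {1, 4, 7, 8}
D △ ((C ∖ B) ∩ D) = {2, 5}
C ∖ A = {1}
B △ (C ∖ A) = {1, 2, 9}
(D △ ((C ∖ B) ∩ D)) ∖ (B △ (C ∖ A)) = {5}
((D △ ((C ∖ B) ∩ D)) ∖ (B △ (C ∖ A)))' = {1, 2, 3, 4, 6, 7, 8, 9}
D ∩ (C ∖ B) = {1, 4, 7, 8}
(D ∩ (C ∖ B)) △ D = {2, 5}
(C ∖ A) △ B = {1, 2, 9}
((D ∩ (C ∖ B)) △ D) ∖ ((C ∖ A) △ B) = {5}
(((D ∩ (C ∖ B)) △ D) ∖ ((C ∖ A) △ B))' = {1, 2, 3, 4, 6, 7, 8, 9}
Both equal {1, 2, 3, 4, 6, 7, 8, 9}, so ((D △ ((C ∖ B) ∩ D)) ∖ (B △ (C ∖ A)))' = (((D ∩ (C ∖ B)) △ D) ∖ ((C ∖ A) △ B))'.

Yes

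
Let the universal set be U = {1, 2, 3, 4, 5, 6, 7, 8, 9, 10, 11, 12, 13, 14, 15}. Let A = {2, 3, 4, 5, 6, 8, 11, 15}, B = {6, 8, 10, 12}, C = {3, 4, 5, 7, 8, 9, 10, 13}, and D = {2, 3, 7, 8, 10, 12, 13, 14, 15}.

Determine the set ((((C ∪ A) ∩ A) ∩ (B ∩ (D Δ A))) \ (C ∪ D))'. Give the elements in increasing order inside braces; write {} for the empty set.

C ∪ A = {2, 3, 4, 5, 6, 7, 8, 9, 10, 11, 13, 15}
(C ∪ A) ∩ A = {2, 3, 4, 5, 6, 8, 11, 15}
D Δ A = {4, 5, 6, 7, 10, 11, 12, 13, 14}
B ∩ (D Δ A) = {6, 10, 12}
((C ∪ A) ∩ A) ∩ (B ∩ (D Δ A)) = {6}
C ∪ D = {2, 3, 4, 5, 7, 8, 9, 10, 12, 13, 14, 15}
(((C ∪ A) ∩ A) ∩ (B ∩ (D Δ A))) \ (C ∪ D) = {6}
((((C ∪ A) ∩ A) ∩ (B ∩ (D Δ A))) \ (C ∪ D))' = {1, 2, 3, 4, 5, 7, 8, 9, 10, 11, 12, 13, 14, 15}

{1, 2, 3, 4, 5, 7, 8, 9, 10, 11, 12, 13, 14, 15}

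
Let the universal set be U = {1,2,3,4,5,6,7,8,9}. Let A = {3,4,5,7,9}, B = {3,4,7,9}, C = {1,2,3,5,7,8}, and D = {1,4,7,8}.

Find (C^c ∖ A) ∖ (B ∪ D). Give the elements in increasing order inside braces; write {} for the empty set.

C^c = {4,6,9}
C^c ∖ A = {6}
B ∪ D = {1,3,4,7,8,9}
(C^c ∖ A) ∖ (B ∪ D) = {6}

{6}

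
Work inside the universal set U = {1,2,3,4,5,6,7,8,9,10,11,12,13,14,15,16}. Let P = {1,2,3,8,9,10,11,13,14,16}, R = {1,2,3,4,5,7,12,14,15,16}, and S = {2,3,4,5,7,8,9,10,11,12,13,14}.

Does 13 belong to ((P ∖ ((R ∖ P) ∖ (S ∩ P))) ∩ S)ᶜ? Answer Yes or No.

No

13 ∉ R and 13 ∈ P, so 13 ∉ R ∖ P
13 ∈ S and 13 ∈ P, so 13 ∈ S ∩ P
13 ∉ (R ∖ P) and 13 ∈ (S ∩ P), so 13 ∉ (R ∖ P) ∖ (S ∩ P)
13 ∈ P and 13 ∉ ((R ∖ P) ∖ (S ∩ P)), so 13 ∈ P ∖ ((R ∖ P) ∖ (S ∩ P))
13 ∈ (P ∖ ((R ∖ P) ∖ (S ∩ P))) and 13 ∈ S, so 13 ∈ (P ∖ ((R ∖ P) ∖ (S ∩ P))) ∩ S
13 ∉ ((P ∖ ((R ∖ P) ∖ (S ∩ P))) ∩ S)ᶜ since 13 ∈ ((P ∖ ((R ∖ P) ∖ (S ∩ P))) ∩ S)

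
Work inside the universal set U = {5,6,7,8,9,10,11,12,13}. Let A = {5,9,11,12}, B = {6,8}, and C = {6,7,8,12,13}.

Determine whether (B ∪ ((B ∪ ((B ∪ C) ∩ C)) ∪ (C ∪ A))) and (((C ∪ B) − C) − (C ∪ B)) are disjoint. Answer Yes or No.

B ∪ C = {6,7,8,12,13}
(B ∪ C) ∩ C = {6,7,8,12,13}
B ∪ ((B ∪ C) ∩ C) = {6,7,8,12,13}
C ∪ A = {5,6,7,8,9,11,12,13}
(B ∪ ((B ∪ C) ∩ C)) ∪ (C ∪ A) = {5,6,7,8,9,11,12,13}
B ∪ ((B ∪ ((B ∪ C) ∩ C)) ∪ (C ∪ A)) = {5,6,7,8,9,11,12,13}
C ∪ B = {6,7,8,12,13}
(C ∪ B) − C = {}
((C ∪ B) − C) − (C ∪ B) = {}
{5,6,7,8,9,11,12,13} and {} share no elements.

Yes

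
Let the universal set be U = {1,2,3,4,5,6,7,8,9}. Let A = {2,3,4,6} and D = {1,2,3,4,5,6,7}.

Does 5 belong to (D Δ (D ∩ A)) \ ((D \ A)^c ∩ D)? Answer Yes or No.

5 ∈ D and 5 ∉ A, so 5 ∉ D ∩ A
5 ∈ D and 5 ∉ (D ∩ A), so 5 ∈ D Δ (D ∩ A)
5 ∈ D and 5 ∉ A, so 5 ∈ D \ A
5 ∉ (D \ A)^c since 5 ∈ (D \ A)
5 ∉ (D \ A)^c and 5 ∈ D, so 5 ∉ (D \ A)^c ∩ D
5 ∈ (D Δ (D ∩ A)) and 5 ∉ ((D \ A)^c ∩ D), so 5 ∈ (D Δ (D ∩ A)) \ ((D \ A)^c ∩ D)

Yes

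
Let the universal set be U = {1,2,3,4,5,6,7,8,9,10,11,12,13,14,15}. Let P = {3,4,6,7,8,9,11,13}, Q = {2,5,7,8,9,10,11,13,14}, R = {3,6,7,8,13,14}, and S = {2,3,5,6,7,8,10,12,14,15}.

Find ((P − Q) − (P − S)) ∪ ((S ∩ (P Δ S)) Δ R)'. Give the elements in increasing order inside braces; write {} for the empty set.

{1,3,4,6,9,11,14}

P − Q = {3,4,6}
P − S = {4,9,11,13}
(P − Q) − (P − S) = {3,6}
P Δ S = {2,4,5,9,10,11,12,13,14,15}
S ∩ (P Δ S) = {2,5,10,12,14,15}
(S ∩ (P Δ S)) Δ R = {2,3,5,6,7,8,10,12,13,15}
((S ∩ (P Δ S)) Δ R)' = {1,4,9,11,14}
((P − Q) − (P − S)) ∪ ((S ∩ (P Δ S)) Δ R)' = {1,3,4,6,9,11,14}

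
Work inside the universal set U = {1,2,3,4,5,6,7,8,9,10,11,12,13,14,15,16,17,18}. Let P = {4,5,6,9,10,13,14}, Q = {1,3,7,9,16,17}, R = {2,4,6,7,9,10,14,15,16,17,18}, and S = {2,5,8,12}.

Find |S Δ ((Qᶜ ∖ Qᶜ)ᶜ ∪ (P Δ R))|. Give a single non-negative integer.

Qᶜ = {2,4,5,6,8,10,11,12,13,14,15,18}
Qᶜ ∖ Qᶜ = {}
(Qᶜ ∖ Qᶜ)ᶜ = {1,2,3,4,5,6,7,8,9,10,11,12,13,14,15,16,17,18}
P Δ R = {2,5,7,13,15,16,17,18}
(Qᶜ ∖ Qᶜ)ᶜ ∪ (P Δ R) = {1,2,3,4,5,6,7,8,9,10,11,12,13,14,15,16,17,18}
S Δ ((Qᶜ ∖ Qᶜ)ᶜ ∪ (P Δ R)) = {1,3,4,6,7,9,10,11,13,14,15,16,17,18}
|S Δ ((Qᶜ ∖ Qᶜ)ᶜ ∪ (P Δ R))| = 14

14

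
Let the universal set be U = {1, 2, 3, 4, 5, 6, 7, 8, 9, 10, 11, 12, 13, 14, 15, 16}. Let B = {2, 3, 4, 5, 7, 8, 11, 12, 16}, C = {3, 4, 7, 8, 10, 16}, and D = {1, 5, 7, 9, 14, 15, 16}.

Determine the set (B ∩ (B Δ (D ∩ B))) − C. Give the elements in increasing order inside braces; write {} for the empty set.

{2, 11, 12}

D ∩ B = {5, 7, 16}
B Δ (D ∩ B) = {2, 3, 4, 8, 11, 12}
B ∩ (B Δ (D ∩ B)) = {2, 3, 4, 8, 11, 12}
(B ∩ (B Δ (D ∩ B))) − C = {2, 11, 12}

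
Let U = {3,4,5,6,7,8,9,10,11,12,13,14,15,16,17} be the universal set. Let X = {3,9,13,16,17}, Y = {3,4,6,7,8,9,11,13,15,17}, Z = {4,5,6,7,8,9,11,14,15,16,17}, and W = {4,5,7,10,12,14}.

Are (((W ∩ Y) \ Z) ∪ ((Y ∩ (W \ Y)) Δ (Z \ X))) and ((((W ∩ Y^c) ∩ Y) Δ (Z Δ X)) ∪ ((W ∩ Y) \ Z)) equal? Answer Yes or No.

W ∩ Y = {4,7}
(W ∩ Y) \ Z = {}
W \ Y = {5,10,12,14}
Y ∩ (W \ Y) = {}
Z \ X = {4,5,6,7,8,11,14,15}
(Y ∩ (W \ Y)) Δ (Z \ X) = {4,5,6,7,8,11,14,15}
((W ∩ Y) \ Z) ∪ ((Y ∩ (W \ Y)) Δ (Z \ X)) = {4,5,6,7,8,11,14,15}
Y^c = {5,10,12,14,16}
W ∩ Y^c = {5,10,12,14}
(W ∩ Y^c) ∩ Y = {}
Z Δ X = {3,4,5,6,7,8,11,13,14,15}
((W ∩ Y^c) ∩ Y) Δ (Z Δ X) = {3,4,5,6,7,8,11,13,14,15}
(((W ∩ Y^c) ∩ Y) Δ (Z Δ X)) ∪ ((W ∩ Y) \ Z) = {3,4,5,6,7,8,11,13,14,15}
3 ∈ (((W ∩ Y^c) ∩ Y) Δ (Z Δ X)) ∪ ((W ∩ Y) \ Z) but 3 ∉ ((W ∩ Y) \ Z) ∪ ((Y ∩ (W \ Y)) Δ (Z \ X)), so they differ.

No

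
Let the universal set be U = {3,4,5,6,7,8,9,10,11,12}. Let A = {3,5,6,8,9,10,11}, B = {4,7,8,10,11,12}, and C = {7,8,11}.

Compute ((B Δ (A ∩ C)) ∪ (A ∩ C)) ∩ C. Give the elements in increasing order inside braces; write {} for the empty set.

A ∩ C = {8,11}
B Δ (A ∩ C) = {4,7,10,12}
(B Δ (A ∩ C)) ∪ (A ∩ C) = {4,7,8,10,11,12}
((B Δ (A ∩ C)) ∪ (A ∩ C)) ∩ C = {7,8,11}

{7,8,11}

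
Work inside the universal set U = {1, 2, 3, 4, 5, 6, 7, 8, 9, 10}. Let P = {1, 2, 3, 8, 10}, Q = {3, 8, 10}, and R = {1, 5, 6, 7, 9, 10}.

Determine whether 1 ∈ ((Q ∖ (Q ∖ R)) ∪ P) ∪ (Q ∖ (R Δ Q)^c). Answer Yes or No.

1 ∉ Q and 1 ∈ R, so 1 ∉ Q ∖ R
1 ∉ Q and 1 ∉ (Q ∖ R), so 1 ∉ Q ∖ (Q ∖ R)
1 ∉ (Q ∖ (Q ∖ R)) and 1 ∈ P, so 1 ∈ (Q ∖ (Q ∖ R)) ∪ P
1 ∈ R and 1 ∉ Q, so 1 ∈ R Δ Q
1 ∉ (R Δ Q)^c since 1 ∈ (R Δ Q)
1 ∉ Q and 1 ∉ (R Δ Q)^c, so 1 ∉ Q ∖ (R Δ Q)^c
1 ∈ ((Q ∖ (Q ∖ R)) ∪ P) and 1 ∉ (Q ∖ (R Δ Q)^c), so 1 ∈ ((Q ∖ (Q ∖ R)) ∪ P) ∪ (Q ∖ (R Δ Q)^c)

Yes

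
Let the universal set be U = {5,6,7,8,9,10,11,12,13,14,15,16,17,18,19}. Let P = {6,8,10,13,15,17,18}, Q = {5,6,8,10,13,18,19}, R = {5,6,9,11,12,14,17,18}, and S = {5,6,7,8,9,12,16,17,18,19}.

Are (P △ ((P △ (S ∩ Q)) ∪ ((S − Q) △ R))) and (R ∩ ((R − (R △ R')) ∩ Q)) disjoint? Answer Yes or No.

Yes

S ∩ Q = {5,6,8,18,19}
P △ (S ∩ Q) = {5,10,13,15,17,19}
S − Q = {7,9,12,16,17}
(S − Q) △ R = {5,6,7,11,14,16,18}
(P △ (S ∩ Q)) ∪ ((S − Q) △ R) = {5,6,7,10,11,13,14,15,16,17,18,19}
P △ ((P △ (S ∩ Q)) ∪ ((S − Q) △ R)) = {5,7,8,11,14,16,19}
R' = {7,8,10,13,15,16,19}
R △ R' = {5,6,7,8,9,10,11,12,13,14,15,16,17,18,19}
R − (R △ R') = {}
(R − (R △ R')) ∩ Q = {}
R ∩ ((R − (R △ R')) ∩ Q) = {}
{5,7,8,11,14,16,19} and {} share no elements.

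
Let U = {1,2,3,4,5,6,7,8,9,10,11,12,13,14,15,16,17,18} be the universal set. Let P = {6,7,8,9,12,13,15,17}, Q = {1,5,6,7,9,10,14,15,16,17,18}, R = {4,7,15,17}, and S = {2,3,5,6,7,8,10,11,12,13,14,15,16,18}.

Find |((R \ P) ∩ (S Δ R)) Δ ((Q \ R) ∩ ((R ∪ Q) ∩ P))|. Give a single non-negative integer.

3

R \ P = {4}
S Δ R = {2,3,4,5,6,8,10,11,12,13,14,16,17,18}
(R \ P) ∩ (S Δ R) = {4}
Q \ R = {1,5,6,9,10,14,16,18}
R ∪ Q = {1,4,5,6,7,9,10,14,15,16,17,18}
(R ∪ Q) ∩ P = {6,7,9,15,17}
(Q \ R) ∩ ((R ∪ Q) ∩ P) = {6,9}
((R \ P) ∩ (S Δ R)) Δ ((Q \ R) ∩ ((R ∪ Q) ∩ P)) = {4,6,9}
|((R \ P) ∩ (S Δ R)) Δ ((Q \ R) ∩ ((R ∪ Q) ∩ P))| = 3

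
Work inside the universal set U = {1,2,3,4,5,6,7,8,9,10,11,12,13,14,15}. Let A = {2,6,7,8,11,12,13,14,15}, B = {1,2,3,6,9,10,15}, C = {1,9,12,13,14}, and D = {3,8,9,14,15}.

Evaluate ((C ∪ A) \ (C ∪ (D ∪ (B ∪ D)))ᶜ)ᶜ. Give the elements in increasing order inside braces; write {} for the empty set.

C ∪ A = {1,2,6,7,8,9,11,12,13,14,15}
B ∪ D = {1,2,3,6,8,9,10,14,15}
D ∪ (B ∪ D) = {1,2,3,6,8,9,10,14,15}
C ∪ (D ∪ (B ∪ D)) = {1,2,3,6,8,9,10,12,13,14,15}
(C ∪ (D ∪ (B ∪ D)))ᶜ = {4,5,7,11}
(C ∪ A) \ (C ∪ (D ∪ (B ∪ D)))ᶜ = {1,2,6,8,9,12,13,14,15}
((C ∪ A) \ (C ∪ (D ∪ (B ∪ D)))ᶜ)ᶜ = {3,4,5,7,10,11}

{3,4,5,7,10,11}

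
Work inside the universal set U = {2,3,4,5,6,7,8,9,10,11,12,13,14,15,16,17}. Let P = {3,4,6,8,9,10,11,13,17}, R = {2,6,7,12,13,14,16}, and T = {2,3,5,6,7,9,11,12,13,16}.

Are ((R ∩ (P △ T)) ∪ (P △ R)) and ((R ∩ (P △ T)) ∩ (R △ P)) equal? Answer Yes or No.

P △ T = {2,4,5,7,8,10,12,16,17}
R ∩ (P △ T) = {2,7,12,16}
P △ R = {2,3,4,7,8,9,10,11,12,14,16,17}
(R ∩ (P △ T)) ∪ (P △ R) = {2,3,4,7,8,9,10,11,12,14,16,17}
R △ P = {2,3,4,7,8,9,10,11,12,14,16,17}
(R ∩ (P △ T)) ∩ (R △ P) = {2,7,12,16}
3 ∈ (R ∩ (P △ T)) ∪ (P △ R) but 3 ∉ (R ∩ (P △ T)) ∩ (R △ P), so they differ.

No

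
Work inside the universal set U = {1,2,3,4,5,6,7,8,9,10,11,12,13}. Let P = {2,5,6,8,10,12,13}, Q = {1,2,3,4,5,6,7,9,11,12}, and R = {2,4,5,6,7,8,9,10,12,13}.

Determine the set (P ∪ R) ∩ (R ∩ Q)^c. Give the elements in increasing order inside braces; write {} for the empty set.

P ∪ R = {2,4,5,6,7,8,9,10,12,13}
R ∩ Q = {2,4,5,6,7,9,12}
(R ∩ Q)^c = {1,3,8,10,11,13}
(P ∪ R) ∩ (R ∩ Q)^c = {8,10,13}

{8,10,13}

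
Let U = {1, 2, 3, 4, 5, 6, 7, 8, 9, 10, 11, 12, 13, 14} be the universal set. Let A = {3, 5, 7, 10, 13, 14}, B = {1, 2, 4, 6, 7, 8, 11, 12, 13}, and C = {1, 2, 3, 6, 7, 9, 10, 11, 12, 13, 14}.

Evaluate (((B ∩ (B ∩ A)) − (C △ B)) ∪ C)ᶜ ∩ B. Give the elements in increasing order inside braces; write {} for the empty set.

B ∩ A = {7, 13}
B ∩ (B ∩ A) = {7, 13}
C △ B = {3, 4, 8, 9, 10, 14}
(B ∩ (B ∩ A)) − (C △ B) = {7, 13}
((B ∩ (B ∩ A)) − (C △ B)) ∪ C = {1, 2, 3, 6, 7, 9, 10, 11, 12, 13, 14}
(((B ∩ (B ∩ A)) − (C △ B)) ∪ C)ᶜ = {4, 5, 8}
(((B ∩ (B ∩ A)) − (C △ B)) ∪ C)ᶜ ∩ B = {4, 8}

{4, 8}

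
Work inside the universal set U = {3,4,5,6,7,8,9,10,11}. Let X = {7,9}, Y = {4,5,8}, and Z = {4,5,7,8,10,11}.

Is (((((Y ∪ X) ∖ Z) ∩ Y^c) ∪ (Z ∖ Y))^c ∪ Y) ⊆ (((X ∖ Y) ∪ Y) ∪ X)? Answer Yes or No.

No

Y ∪ X = {4,5,7,8,9}
(Y ∪ X) ∖ Z = {9}
Y^c = {3,6,7,9,10,11}
((Y ∪ X) ∖ Z) ∩ Y^c = {9}
Z ∖ Y = {7,10,11}
(((Y ∪ X) ∖ Z) ∩ Y^c) ∪ (Z ∖ Y) = {7,9,10,11}
((((Y ∪ X) ∖ Z) ∩ Y^c) ∪ (Z ∖ Y))^c = {3,4,5,6,8}
((((Y ∪ X) ∖ Z) ∩ Y^c) ∪ (Z ∖ Y))^c ∪ Y = {3,4,5,6,8}
X ∖ Y = {7,9}
(X ∖ Y) ∪ Y = {4,5,7,8,9}
((X ∖ Y) ∪ Y) ∪ X = {4,5,7,8,9}
3 ∈ ((((Y ∪ X) ∖ Z) ∩ Y^c) ∪ (Z ∖ Y))^c ∪ Y but 3 ∉ ((X ∖ Y) ∪ Y) ∪ X, so the inclusion fails.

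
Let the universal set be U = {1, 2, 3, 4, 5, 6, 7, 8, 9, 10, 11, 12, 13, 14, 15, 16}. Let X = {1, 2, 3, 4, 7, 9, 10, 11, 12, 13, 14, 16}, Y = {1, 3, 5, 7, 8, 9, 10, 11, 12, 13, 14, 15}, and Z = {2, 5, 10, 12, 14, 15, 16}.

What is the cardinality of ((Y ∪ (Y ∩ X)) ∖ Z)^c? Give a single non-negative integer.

Y ∩ X = {1, 3, 7, 9, 10, 11, 12, 13, 14}
Y ∪ (Y ∩ X) = {1, 3, 5, 7, 8, 9, 10, 11, 12, 13, 14, 15}
(Y ∪ (Y ∩ X)) ∖ Z = {1, 3, 7, 8, 9, 11, 13}
((Y ∪ (Y ∩ X)) ∖ Z)^c = {2, 4, 5, 6, 10, 12, 14, 15, 16}
|((Y ∪ (Y ∩ X)) ∖ Z)^c| = 9

9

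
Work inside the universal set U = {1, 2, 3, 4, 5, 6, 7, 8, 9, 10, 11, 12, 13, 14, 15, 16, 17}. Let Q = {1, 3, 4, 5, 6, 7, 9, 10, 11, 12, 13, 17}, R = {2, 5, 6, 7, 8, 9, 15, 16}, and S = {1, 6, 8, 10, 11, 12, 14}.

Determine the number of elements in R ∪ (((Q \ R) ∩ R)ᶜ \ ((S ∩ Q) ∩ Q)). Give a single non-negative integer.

Q \ R = {1, 3, 4, 10, 11, 12, 13, 17}
(Q \ R) ∩ R = {}
((Q \ R) ∩ R)ᶜ = {1, 2, 3, 4, 5, 6, 7, 8, 9, 10, 11, 12, 13, 14, 15, 16, 17}
S ∩ Q = {1, 6, 10, 11, 12}
(S ∩ Q) ∩ Q = {1, 6, 10, 11, 12}
((Q \ R) ∩ R)ᶜ \ ((S ∩ Q) ∩ Q) = {2, 3, 4, 5, 7, 8, 9, 13, 14, 15, 16, 17}
R ∪ (((Q \ R) ∩ R)ᶜ \ ((S ∩ Q) ∩ Q)) = {2, 3, 4, 5, 6, 7, 8, 9, 13, 14, 15, 16, 17}
|R ∪ (((Q \ R) ∩ R)ᶜ \ ((S ∩ Q) ∩ Q))| = 13

13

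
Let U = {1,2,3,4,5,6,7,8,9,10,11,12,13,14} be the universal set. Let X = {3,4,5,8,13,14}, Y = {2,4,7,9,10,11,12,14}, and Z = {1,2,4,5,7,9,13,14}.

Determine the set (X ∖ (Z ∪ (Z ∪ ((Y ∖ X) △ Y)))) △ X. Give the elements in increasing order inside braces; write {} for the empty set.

{4,5,13,14}

Y ∖ X = {2,7,9,10,11,12}
(Y ∖ X) △ Y = {4,14}
Z ∪ ((Y ∖ X) △ Y) = {1,2,4,5,7,9,13,14}
Z ∪ (Z ∪ ((Y ∖ X) △ Y)) = {1,2,4,5,7,9,13,14}
X ∖ (Z ∪ (Z ∪ ((Y ∖ X) △ Y))) = {3,8}
(X ∖ (Z ∪ (Z ∪ ((Y ∖ X) △ Y)))) △ X = {4,5,13,14}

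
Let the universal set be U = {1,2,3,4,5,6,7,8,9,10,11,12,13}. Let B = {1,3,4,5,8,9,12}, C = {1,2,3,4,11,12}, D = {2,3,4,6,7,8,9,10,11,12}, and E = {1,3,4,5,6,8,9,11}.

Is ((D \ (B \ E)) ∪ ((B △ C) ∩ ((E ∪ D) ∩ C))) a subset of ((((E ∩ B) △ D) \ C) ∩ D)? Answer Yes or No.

No

B \ E = {12}
D \ (B \ E) = {2,3,4,6,7,8,9,10,11}
B △ C = {2,5,8,9,11}
E ∪ D = {1,2,3,4,5,6,7,8,9,10,11,12}
(E ∪ D) ∩ C = {1,2,3,4,11,12}
(B △ C) ∩ ((E ∪ D) ∩ C) = {2,11}
(D \ (B \ E)) ∪ ((B △ C) ∩ ((E ∪ D) ∩ C)) = {2,3,4,6,7,8,9,10,11}
E ∩ B = {1,3,4,5,8,9}
(E ∩ B) △ D = {1,2,5,6,7,10,11,12}
((E ∩ B) △ D) \ C = {5,6,7,10}
(((E ∩ B) △ D) \ C) ∩ D = {6,7,10}
2 ∈ (D \ (B \ E)) ∪ ((B △ C) ∩ ((E ∪ D) ∩ C)) but 2 ∉ (((E ∩ B) △ D) \ C) ∩ D, so the inclusion fails.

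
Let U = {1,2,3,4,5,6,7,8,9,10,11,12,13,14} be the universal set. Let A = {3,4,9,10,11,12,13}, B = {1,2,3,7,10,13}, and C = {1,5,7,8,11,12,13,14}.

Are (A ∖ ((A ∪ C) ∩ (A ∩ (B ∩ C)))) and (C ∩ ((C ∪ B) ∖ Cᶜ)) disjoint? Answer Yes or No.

No

A ∪ C = {1,3,4,5,7,8,9,10,11,12,13,14}
B ∩ C = {1,7,13}
A ∩ (B ∩ C) = {13}
(A ∪ C) ∩ (A ∩ (B ∩ C)) = {13}
A ∖ ((A ∪ C) ∩ (A ∩ (B ∩ C))) = {3,4,9,10,11,12}
C ∪ B = {1,2,3,5,7,8,10,11,12,13,14}
Cᶜ = {2,3,4,6,9,10}
(C ∪ B) ∖ Cᶜ = {1,5,7,8,11,12,13,14}
C ∩ ((C ∪ B) ∖ Cᶜ) = {1,5,7,8,11,12,13,14}
11 lies in both, so they are not disjoint.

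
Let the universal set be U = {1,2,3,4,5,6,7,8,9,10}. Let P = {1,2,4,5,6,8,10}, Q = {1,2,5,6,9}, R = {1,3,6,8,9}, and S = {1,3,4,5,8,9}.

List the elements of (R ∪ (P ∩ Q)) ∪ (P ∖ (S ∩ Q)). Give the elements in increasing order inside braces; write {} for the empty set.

P ∩ Q = {1,2,5,6}
R ∪ (P ∩ Q) = {1,2,3,5,6,8,9}
S ∩ Q = {1,5,9}
P ∖ (S ∩ Q) = {2,4,6,8,10}
(R ∪ (P ∩ Q)) ∪ (P ∖ (S ∩ Q)) = {1,2,3,4,5,6,8,9,10}

{1,2,3,4,5,6,8,9,10}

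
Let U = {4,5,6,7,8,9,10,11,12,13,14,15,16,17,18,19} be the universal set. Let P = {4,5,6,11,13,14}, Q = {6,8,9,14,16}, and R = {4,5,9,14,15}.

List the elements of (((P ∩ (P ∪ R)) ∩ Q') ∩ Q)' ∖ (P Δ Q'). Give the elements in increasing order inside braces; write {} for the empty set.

P ∪ R = {4,5,6,9,11,13,14,15}
P ∩ (P ∪ R) = {4,5,6,11,13,14}
Q' = {4,5,7,10,11,12,13,15,17,18,19}
(P ∩ (P ∪ R)) ∩ Q' = {4,5,11,13}
((P ∩ (P ∪ R)) ∩ Q') ∩ Q = {}
(((P ∩ (P ∪ R)) ∩ Q') ∩ Q)' = {4,5,6,7,8,9,10,11,12,13,14,15,16,17,18,19}
P Δ Q' = {6,7,10,12,14,15,17,18,19}
(((P ∩ (P ∪ R)) ∩ Q') ∩ Q)' ∖ (P Δ Q') = {4,5,8,9,11,13,16}

{4,5,8,9,11,13,16}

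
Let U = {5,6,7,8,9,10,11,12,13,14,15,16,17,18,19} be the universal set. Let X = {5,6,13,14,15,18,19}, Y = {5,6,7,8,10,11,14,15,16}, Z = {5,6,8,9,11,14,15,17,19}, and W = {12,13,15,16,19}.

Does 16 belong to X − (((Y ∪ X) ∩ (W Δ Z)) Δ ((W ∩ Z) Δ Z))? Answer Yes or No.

No

16 ∈ Y and 16 ∉ X, so 16 ∈ Y ∪ X
16 ∈ W and 16 ∉ Z, so 16 ∈ W Δ Z
16 ∈ (Y ∪ X) and 16 ∈ (W Δ Z), so 16 ∈ (Y ∪ X) ∩ (W Δ Z)
16 ∈ W and 16 ∉ Z, so 16 ∉ W ∩ Z
16 ∉ (W ∩ Z) and 16 ∉ Z, so 16 ∉ (W ∩ Z) Δ Z
16 ∈ ((Y ∪ X) ∩ (W Δ Z)) and 16 ∉ ((W ∩ Z) Δ Z), so 16 ∈ ((Y ∪ X) ∩ (W Δ Z)) Δ ((W ∩ Z) Δ Z)
16 ∉ X and 16 ∈ (((Y ∪ X) ∩ (W Δ Z)) Δ ((W ∩ Z) Δ Z)), so 16 ∉ X − (((Y ∪ X) ∩ (W Δ Z)) Δ ((W ∩ Z) Δ Z))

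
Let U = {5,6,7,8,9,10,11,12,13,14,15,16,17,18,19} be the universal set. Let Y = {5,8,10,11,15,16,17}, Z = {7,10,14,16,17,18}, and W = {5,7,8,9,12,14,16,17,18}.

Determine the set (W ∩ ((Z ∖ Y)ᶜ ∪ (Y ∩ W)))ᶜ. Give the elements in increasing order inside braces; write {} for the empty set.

Z ∖ Y = {7,14,18}
(Z ∖ Y)ᶜ = {5,6,8,9,10,11,12,13,15,16,17,19}
Y ∩ W = {5,8,16,17}
(Z ∖ Y)ᶜ ∪ (Y ∩ W) = {5,6,8,9,10,11,12,13,15,16,17,19}
W ∩ ((Z ∖ Y)ᶜ ∪ (Y ∩ W)) = {5,8,9,12,16,17}
(W ∩ ((Z ∖ Y)ᶜ ∪ (Y ∩ W)))ᶜ = {6,7,10,11,13,14,15,18,19}

{6,7,10,11,13,14,15,18,19}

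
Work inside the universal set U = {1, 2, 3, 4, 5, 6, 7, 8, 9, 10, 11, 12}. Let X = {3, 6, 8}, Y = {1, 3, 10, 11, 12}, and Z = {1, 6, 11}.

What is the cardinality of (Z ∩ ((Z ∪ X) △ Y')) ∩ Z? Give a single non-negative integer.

2

Z ∪ X = {1, 3, 6, 8, 11}
Y' = {2, 4, 5, 6, 7, 8, 9}
(Z ∪ X) △ Y' = {1, 2, 3, 4, 5, 7, 9, 11}
Z ∩ ((Z ∪ X) △ Y') = {1, 11}
(Z ∩ ((Z ∪ X) △ Y')) ∩ Z = {1, 11}
|(Z ∩ ((Z ∪ X) △ Y')) ∩ Z| = 2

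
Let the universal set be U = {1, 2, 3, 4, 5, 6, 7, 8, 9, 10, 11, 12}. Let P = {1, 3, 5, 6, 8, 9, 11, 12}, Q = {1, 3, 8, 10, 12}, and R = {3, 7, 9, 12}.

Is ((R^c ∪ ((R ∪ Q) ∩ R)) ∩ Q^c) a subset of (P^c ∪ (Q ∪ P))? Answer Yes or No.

R^c = {1, 2, 4, 5, 6, 8, 10, 11}
R ∪ Q = {1, 3, 7, 8, 9, 10, 12}
(R ∪ Q) ∩ R = {3, 7, 9, 12}
R^c ∪ ((R ∪ Q) ∩ R) = {1, 2, 3, 4, 5, 6, 7, 8, 9, 10, 11, 12}
Q^c = {2, 4, 5, 6, 7, 9, 11}
(R^c ∪ ((R ∪ Q) ∩ R)) ∩ Q^c = {2, 4, 5, 6, 7, 9, 11}
P^c = {2, 4, 7, 10}
Q ∪ P = {1, 3, 5, 6, 8, 9, 10, 11, 12}
P^c ∪ (Q ∪ P) = {1, 2, 3, 4, 5, 6, 7, 8, 9, 10, 11, 12}
Every element of {2, 4, 5, 6, 7, 9, 11} is in {1, 2, 3, 4, 5, 6, 7, 8, 9, 10, 11, 12}, so (R^c ∪ ((R ∪ Q) ∩ R)) ∩ Q^c ⊆ P^c ∪ (Q ∪ P).

Yes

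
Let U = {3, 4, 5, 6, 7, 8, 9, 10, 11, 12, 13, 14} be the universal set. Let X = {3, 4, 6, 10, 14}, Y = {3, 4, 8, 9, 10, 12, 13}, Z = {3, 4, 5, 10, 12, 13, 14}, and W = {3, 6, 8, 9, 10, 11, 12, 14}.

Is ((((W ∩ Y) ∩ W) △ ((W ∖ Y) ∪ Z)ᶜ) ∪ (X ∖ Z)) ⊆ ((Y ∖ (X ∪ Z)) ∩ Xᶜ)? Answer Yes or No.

W ∩ Y = {3, 8, 9, 10, 12}
(W ∩ Y) ∩ W = {3, 8, 9, 10, 12}
W ∖ Y = {6, 11, 14}
(W ∖ Y) ∪ Z = {3, 4, 5, 6, 10, 11, 12, 13, 14}
((W ∖ Y) ∪ Z)ᶜ = {7, 8, 9}
((W ∩ Y) ∩ W) △ ((W ∖ Y) ∪ Z)ᶜ = {3, 7, 10, 12}
X ∖ Z = {6}
(((W ∩ Y) ∩ W) △ ((W ∖ Y) ∪ Z)ᶜ) ∪ (X ∖ Z) = {3, 6, 7, 10, 12}
X ∪ Z = {3, 4, 5, 6, 10, 12, 13, 14}
Y ∖ (X ∪ Z) = {8, 9}
Xᶜ = {5, 7, 8, 9, 11, 12, 13}
(Y ∖ (X ∪ Z)) ∩ Xᶜ = {8, 9}
3 ∈ (((W ∩ Y) ∩ W) △ ((W ∖ Y) ∪ Z)ᶜ) ∪ (X ∖ Z) but 3 ∉ (Y ∖ (X ∪ Z)) ∩ Xᶜ, so the inclusion fails.

No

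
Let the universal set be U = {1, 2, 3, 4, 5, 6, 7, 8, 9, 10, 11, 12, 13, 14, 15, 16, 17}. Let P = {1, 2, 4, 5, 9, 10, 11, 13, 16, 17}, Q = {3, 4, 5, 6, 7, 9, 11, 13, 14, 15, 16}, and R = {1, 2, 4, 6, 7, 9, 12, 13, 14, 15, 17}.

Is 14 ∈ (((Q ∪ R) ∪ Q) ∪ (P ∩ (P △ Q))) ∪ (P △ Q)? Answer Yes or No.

Yes

14 ∈ Q and 14 ∈ R, so 14 ∈ Q ∪ R
14 ∈ (Q ∪ R) and 14 ∈ Q, so 14 ∈ (Q ∪ R) ∪ Q
14 ∉ P and 14 ∈ Q, so 14 ∈ P △ Q
14 ∉ P and 14 ∈ (P △ Q), so 14 ∉ P ∩ (P △ Q)
14 ∈ ((Q ∪ R) ∪ Q) and 14 ∉ (P ∩ (P △ Q)), so 14 ∈ ((Q ∪ R) ∪ Q) ∪ (P ∩ (P △ Q))
14 ∉ P and 14 ∈ Q, so 14 ∈ P △ Q
14 ∈ (((Q ∪ R) ∪ Q) ∪ (P ∩ (P △ Q))) and 14 ∈ (P △ Q), so 14 ∈ (((Q ∪ R) ∪ Q) ∪ (P ∩ (P △ Q))) ∪ (P △ Q)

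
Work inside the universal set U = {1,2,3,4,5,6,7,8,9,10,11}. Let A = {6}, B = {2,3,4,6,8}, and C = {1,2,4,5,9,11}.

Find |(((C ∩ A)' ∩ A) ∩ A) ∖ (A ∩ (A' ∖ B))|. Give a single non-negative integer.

C ∩ A = {}
(C ∩ A)' = {1,2,3,4,5,6,7,8,9,10,11}
(C ∩ A)' ∩ A = {6}
((C ∩ A)' ∩ A) ∩ A = {6}
A' = {1,2,3,4,5,7,8,9,10,11}
A' ∖ B = {1,5,7,9,10,11}
A ∩ (A' ∖ B) = {}
(((C ∩ A)' ∩ A) ∩ A) ∖ (A ∩ (A' ∖ B)) = {6}
|(((C ∩ A)' ∩ A) ∩ A) ∖ (A ∩ (A' ∖ B))| = 1

1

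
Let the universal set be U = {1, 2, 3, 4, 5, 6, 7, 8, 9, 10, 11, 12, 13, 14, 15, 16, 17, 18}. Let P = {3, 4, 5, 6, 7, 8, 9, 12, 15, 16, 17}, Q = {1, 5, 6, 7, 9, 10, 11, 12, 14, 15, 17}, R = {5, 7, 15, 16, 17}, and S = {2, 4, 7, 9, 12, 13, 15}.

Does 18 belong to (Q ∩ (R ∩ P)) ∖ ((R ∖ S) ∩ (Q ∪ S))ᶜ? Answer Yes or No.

18 ∉ R and 18 ∉ P, so 18 ∉ R ∩ P
18 ∉ Q and 18 ∉ (R ∩ P), so 18 ∉ Q ∩ (R ∩ P)
18 ∉ R and 18 ∉ S, so 18 ∉ R ∖ S
18 ∉ Q and 18 ∉ S, so 18 ∉ Q ∪ S
18 ∉ (R ∖ S) and 18 ∉ (Q ∪ S), so 18 ∉ (R ∖ S) ∩ (Q ∪ S)
18 ∈ ((R ∖ S) ∩ (Q ∪ S))ᶜ since 18 ∉ ((R ∖ S) ∩ (Q ∪ S))
18 ∉ (Q ∩ (R ∩ P)) and 18 ∈ ((R ∖ S) ∩ (Q ∪ S))ᶜ, so 18 ∉ (Q ∩ (R ∩ P)) ∖ ((R ∖ S) ∩ (Q ∪ S))ᶜ

No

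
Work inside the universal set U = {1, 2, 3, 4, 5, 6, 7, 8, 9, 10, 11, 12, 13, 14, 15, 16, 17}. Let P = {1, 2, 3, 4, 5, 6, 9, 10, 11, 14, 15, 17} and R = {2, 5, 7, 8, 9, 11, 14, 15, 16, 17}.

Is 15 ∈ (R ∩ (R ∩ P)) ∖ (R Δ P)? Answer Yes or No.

15 ∈ R and 15 ∈ P, so 15 ∈ R ∩ P
15 ∈ R and 15 ∈ (R ∩ P), so 15 ∈ R ∩ (R ∩ P)
15 ∈ R and 15 ∈ P, so 15 ∉ R Δ P
15 ∈ (R ∩ (R ∩ P)) and 15 ∉ (R Δ P), so 15 ∈ (R ∩ (R ∩ P)) ∖ (R Δ P)

Yes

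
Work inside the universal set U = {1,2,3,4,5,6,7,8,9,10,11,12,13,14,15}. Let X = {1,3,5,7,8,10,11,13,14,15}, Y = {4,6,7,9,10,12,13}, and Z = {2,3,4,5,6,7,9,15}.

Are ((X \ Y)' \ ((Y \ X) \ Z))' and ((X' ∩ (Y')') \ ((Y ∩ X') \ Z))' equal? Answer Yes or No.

No

X \ Y = {1,3,5,8,11,14,15}
(X \ Y)' = {2,4,6,7,9,10,12,13}
Y \ X = {4,6,9,12}
(Y \ X) \ Z = {12}
(X \ Y)' \ ((Y \ X) \ Z) = {2,4,6,7,9,10,13}
((X \ Y)' \ ((Y \ X) \ Z))' = {1,3,5,8,11,12,14,15}
X' = {2,4,6,9,12}
Y' = {1,2,3,5,8,11,14,15}
(Y')' = {4,6,7,9,10,12,13}
X' ∩ (Y')' = {4,6,9,12}
Y ∩ X' = {4,6,9,12}
(Y ∩ X') \ Z = {12}
(X' ∩ (Y')') \ ((Y ∩ X') \ Z) = {4,6,9}
((X' ∩ (Y')') \ ((Y ∩ X') \ Z))' = {1,2,3,5,7,8,10,11,12,13,14,15}
2 ∈ ((X' ∩ (Y')') \ ((Y ∩ X') \ Z))' but 2 ∉ ((X \ Y)' \ ((Y \ X) \ Z))', so they differ.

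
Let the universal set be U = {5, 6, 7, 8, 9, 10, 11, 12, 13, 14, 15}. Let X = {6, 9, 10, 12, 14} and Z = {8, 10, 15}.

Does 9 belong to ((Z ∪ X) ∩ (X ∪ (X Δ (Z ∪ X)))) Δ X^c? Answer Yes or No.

Yes

9 ∉ Z and 9 ∈ X, so 9 ∈ Z ∪ X
9 ∉ Z and 9 ∈ X, so 9 ∈ Z ∪ X
9 ∈ X and 9 ∈ (Z ∪ X), so 9 ∉ X Δ (Z ∪ X)
9 ∈ X and 9 ∉ (X Δ (Z ∪ X)), so 9 ∈ X ∪ (X Δ (Z ∪ X))
9 ∈ (Z ∪ X) and 9 ∈ (X ∪ (X Δ (Z ∪ X))), so 9 ∈ (Z ∪ X) ∩ (X ∪ (X Δ (Z ∪ X)))
9 ∈ X, so 9 ∉ X^c
9 ∈ ((Z ∪ X) ∩ (X ∪ (X Δ (Z ∪ X)))) and 9 ∉ X^c, so 9 ∈ ((Z ∪ X) ∩ (X ∪ (X Δ (Z ∪ X)))) Δ X^c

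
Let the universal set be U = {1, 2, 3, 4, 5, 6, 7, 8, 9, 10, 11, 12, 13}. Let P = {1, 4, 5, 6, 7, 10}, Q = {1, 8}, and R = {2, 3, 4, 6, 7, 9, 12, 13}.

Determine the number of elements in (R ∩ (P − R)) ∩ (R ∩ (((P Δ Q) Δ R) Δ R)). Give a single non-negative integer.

0

P − R = {1, 5, 10}
R ∩ (P − R) = {}
P Δ Q = {4, 5, 6, 7, 8, 10}
(P Δ Q) Δ R = {2, 3, 5, 8, 9, 10, 12, 13}
((P Δ Q) Δ R) Δ R = {4, 5, 6, 7, 8, 10}
R ∩ (((P Δ Q) Δ R) Δ R) = {4, 6, 7}
(R ∩ (P − R)) ∩ (R ∩ (((P Δ Q) Δ R) Δ R)) = {}
|(R ∩ (P − R)) ∩ (R ∩ (((P Δ Q) Δ R) Δ R))| = 0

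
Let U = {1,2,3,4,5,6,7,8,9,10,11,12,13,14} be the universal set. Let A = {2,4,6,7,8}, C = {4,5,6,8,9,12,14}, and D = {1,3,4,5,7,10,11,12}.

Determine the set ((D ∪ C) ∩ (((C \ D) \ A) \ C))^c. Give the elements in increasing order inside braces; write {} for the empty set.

{1,2,3,4,5,6,7,8,9,10,11,12,13,14}

D ∪ C = {1,3,4,5,6,7,8,9,10,11,12,14}
C \ D = {6,8,9,14}
(C \ D) \ A = {9,14}
((C \ D) \ A) \ C = {}
(D ∪ C) ∩ (((C \ D) \ A) \ C) = {}
((D ∪ C) ∩ (((C \ D) \ A) \ C))^c = {1,2,3,4,5,6,7,8,9,10,11,12,13,14}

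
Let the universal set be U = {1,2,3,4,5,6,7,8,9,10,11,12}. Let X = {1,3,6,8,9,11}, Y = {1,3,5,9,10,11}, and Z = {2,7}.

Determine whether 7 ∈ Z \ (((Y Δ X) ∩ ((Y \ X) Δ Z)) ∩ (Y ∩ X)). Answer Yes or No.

7 ∉ Y and 7 ∉ X, so 7 ∉ Y Δ X
7 ∉ Y and 7 ∉ X, so 7 ∉ Y \ X
7 ∉ (Y \ X) and 7 ∈ Z, so 7 ∈ (Y \ X) Δ Z
7 ∉ (Y Δ X) and 7 ∈ ((Y \ X) Δ Z), so 7 ∉ (Y Δ X) ∩ ((Y \ X) Δ Z)
7 ∉ Y and 7 ∉ X, so 7 ∉ Y ∩ X
7 ∉ ((Y Δ X) ∩ ((Y \ X) Δ Z)) and 7 ∉ (Y ∩ X), so 7 ∉ ((Y Δ X) ∩ ((Y \ X) Δ Z)) ∩ (Y ∩ X)
7 ∈ Z and 7 ∉ (((Y Δ X) ∩ ((Y \ X) Δ Z)) ∩ (Y ∩ X)), so 7 ∈ Z \ (((Y Δ X) ∩ ((Y \ X) Δ Z)) ∩ (Y ∩ X))

Yes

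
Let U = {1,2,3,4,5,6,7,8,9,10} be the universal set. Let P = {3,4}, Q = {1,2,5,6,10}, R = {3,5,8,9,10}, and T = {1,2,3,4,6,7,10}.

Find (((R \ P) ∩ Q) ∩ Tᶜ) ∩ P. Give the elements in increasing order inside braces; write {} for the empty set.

R \ P = {5,8,9,10}
(R \ P) ∩ Q = {5,10}
Tᶜ = {5,8,9}
((R \ P) ∩ Q) ∩ Tᶜ = {5}
(((R \ P) ∩ Q) ∩ Tᶜ) ∩ P = {}

{}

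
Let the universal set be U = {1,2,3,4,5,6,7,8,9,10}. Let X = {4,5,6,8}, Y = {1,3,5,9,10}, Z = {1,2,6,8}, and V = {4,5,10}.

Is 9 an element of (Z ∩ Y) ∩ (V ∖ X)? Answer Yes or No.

9 ∉ Z and 9 ∈ Y, so 9 ∉ Z ∩ Y
9 ∉ V and 9 ∉ X, so 9 ∉ V ∖ X
9 ∉ (Z ∩ Y) and 9 ∉ (V ∖ X), so 9 ∉ (Z ∩ Y) ∩ (V ∖ X)

No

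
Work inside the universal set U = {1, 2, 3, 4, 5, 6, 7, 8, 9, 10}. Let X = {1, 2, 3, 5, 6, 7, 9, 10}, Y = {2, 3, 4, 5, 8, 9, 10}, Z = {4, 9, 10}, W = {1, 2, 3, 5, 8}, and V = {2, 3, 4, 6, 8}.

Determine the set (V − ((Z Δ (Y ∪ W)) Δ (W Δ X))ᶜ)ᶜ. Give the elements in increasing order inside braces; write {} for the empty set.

{1, 4, 5, 7, 8, 9, 10}

Y ∪ W = {1, 2, 3, 4, 5, 8, 9, 10}
Z Δ (Y ∪ W) = {1, 2, 3, 5, 8}
W Δ X = {6, 7, 8, 9, 10}
(Z Δ (Y ∪ W)) Δ (W Δ X) = {1, 2, 3, 5, 6, 7, 9, 10}
((Z Δ (Y ∪ W)) Δ (W Δ X))ᶜ = {4, 8}
V − ((Z Δ (Y ∪ W)) Δ (W Δ X))ᶜ = {2, 3, 6}
(V − ((Z Δ (Y ∪ W)) Δ (W Δ X))ᶜ)ᶜ = {1, 4, 5, 7, 8, 9, 10}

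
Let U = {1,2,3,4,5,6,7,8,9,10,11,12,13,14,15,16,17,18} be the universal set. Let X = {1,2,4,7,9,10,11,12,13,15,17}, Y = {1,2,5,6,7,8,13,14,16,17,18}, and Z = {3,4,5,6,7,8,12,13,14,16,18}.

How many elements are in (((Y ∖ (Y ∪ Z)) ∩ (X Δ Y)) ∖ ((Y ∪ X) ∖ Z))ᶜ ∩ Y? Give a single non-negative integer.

11

Y ∪ Z = {1,2,3,4,5,6,7,8,12,13,14,16,17,18}
Y ∖ (Y ∪ Z) = {}
X Δ Y = {4,5,6,8,9,10,11,12,14,15,16,18}
(Y ∖ (Y ∪ Z)) ∩ (X Δ Y) = {}
Y ∪ X = {1,2,4,5,6,7,8,9,10,11,12,13,14,15,16,17,18}
(Y ∪ X) ∖ Z = {1,2,9,10,11,15,17}
((Y ∖ (Y ∪ Z)) ∩ (X Δ Y)) ∖ ((Y ∪ X) ∖ Z) = {}
(((Y ∖ (Y ∪ Z)) ∩ (X Δ Y)) ∖ ((Y ∪ X) ∖ Z))ᶜ = {1,2,3,4,5,6,7,8,9,10,11,12,13,14,15,16,17,18}
(((Y ∖ (Y ∪ Z)) ∩ (X Δ Y)) ∖ ((Y ∪ X) ∖ Z))ᶜ ∩ Y = {1,2,5,6,7,8,13,14,16,17,18}
|(((Y ∖ (Y ∪ Z)) ∩ (X Δ Y)) ∖ ((Y ∪ X) ∖ Z))ᶜ ∩ Y| = 11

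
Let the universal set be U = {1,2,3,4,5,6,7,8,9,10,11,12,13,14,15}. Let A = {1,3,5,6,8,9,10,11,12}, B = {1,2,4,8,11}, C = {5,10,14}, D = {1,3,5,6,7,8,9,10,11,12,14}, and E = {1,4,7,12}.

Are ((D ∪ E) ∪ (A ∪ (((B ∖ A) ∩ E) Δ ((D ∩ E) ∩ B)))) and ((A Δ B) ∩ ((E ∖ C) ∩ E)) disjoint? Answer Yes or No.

D ∪ E = {1,3,4,5,6,7,8,9,10,11,12,14}
B ∖ A = {2,4}
(B ∖ A) ∩ E = {4}
D ∩ E = {1,7,12}
(D ∩ E) ∩ B = {1}
((B ∖ A) ∩ E) Δ ((D ∩ E) ∩ B) = {1,4}
A ∪ (((B ∖ A) ∩ E) Δ ((D ∩ E) ∩ B)) = {1,3,4,5,6,8,9,10,11,12}
(D ∪ E) ∪ (A ∪ (((B ∖ A) ∩ E) Δ ((D ∩ E) ∩ B))) = {1,3,4,5,6,7,8,9,10,11,12,14}
A Δ B = {2,3,4,5,6,9,10,12}
E ∖ C = {1,4,7,12}
(E ∖ C) ∩ E = {1,4,7,12}
(A Δ B) ∩ ((E ∖ C) ∩ E) = {4,12}
4 lies in both, so they are not disjoint.

No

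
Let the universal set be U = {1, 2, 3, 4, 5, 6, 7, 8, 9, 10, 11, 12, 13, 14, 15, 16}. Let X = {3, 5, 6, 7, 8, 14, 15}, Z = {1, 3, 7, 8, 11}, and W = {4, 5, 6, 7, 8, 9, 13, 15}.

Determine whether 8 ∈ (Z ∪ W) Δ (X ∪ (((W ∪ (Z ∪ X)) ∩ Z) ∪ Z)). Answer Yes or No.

No

8 ∈ Z and 8 ∈ W, so 8 ∈ Z ∪ W
8 ∈ Z and 8 ∈ X, so 8 ∈ Z ∪ X
8 ∈ W and 8 ∈ (Z ∪ X), so 8 ∈ W ∪ (Z ∪ X)
8 ∈ (W ∪ (Z ∪ X)) and 8 ∈ Z, so 8 ∈ (W ∪ (Z ∪ X)) ∩ Z
8 ∈ ((W ∪ (Z ∪ X)) ∩ Z) and 8 ∈ Z, so 8 ∈ ((W ∪ (Z ∪ X)) ∩ Z) ∪ Z
8 ∈ X and 8 ∈ (((W ∪ (Z ∪ X)) ∩ Z) ∪ Z), so 8 ∈ X ∪ (((W ∪ (Z ∪ X)) ∩ Z) ∪ Z)
8 ∈ (Z ∪ W) and 8 ∈ (X ∪ (((W ∪ (Z ∪ X)) ∩ Z) ∪ Z)), so 8 ∉ (Z ∪ W) Δ (X ∪ (((W ∪ (Z ∪ X)) ∩ Z) ∪ Z))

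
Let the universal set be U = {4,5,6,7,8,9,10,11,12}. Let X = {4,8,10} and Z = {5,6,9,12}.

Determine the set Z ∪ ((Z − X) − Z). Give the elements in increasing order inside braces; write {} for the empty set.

{5,6,9,12}

Z − X = {5,6,9,12}
(Z − X) − Z = {}
Z ∪ ((Z − X) − Z) = {5,6,9,12}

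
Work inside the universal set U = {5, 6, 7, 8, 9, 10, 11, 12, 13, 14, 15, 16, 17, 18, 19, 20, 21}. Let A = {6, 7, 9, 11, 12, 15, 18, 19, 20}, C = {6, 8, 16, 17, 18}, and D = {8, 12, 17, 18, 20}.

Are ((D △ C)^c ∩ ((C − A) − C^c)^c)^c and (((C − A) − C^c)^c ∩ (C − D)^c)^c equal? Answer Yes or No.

No

D △ C = {6, 12, 16, 20}
(D △ C)^c = {5, 7, 8, 9, 10, 11, 13, 14, 15, 17, 18, 19, 21}
C − A = {8, 16, 17}
C^c = {5, 7, 9, 10, 11, 12, 13, 14, 15, 19, 20, 21}
(C − A) − C^c = {8, 16, 17}
((C − A) − C^c)^c = {5, 6, 7, 9, 10, 11, 12, 13, 14, 15, 18, 19, 20, 21}
(D △ C)^c ∩ ((C − A) − C^c)^c = {5, 7, 9, 10, 11, 13, 14, 15, 18, 19, 21}
((D △ C)^c ∩ ((C − A) − C^c)^c)^c = {6, 8, 12, 16, 17, 20}
C − D = {6, 16}
(C − D)^c = {5, 7, 8, 9, 10, 11, 12, 13, 14, 15, 17, 18, 19, 20, 21}
((C − A) − C^c)^c ∩ (C − D)^c = {5, 7, 9, 10, 11, 12, 13, 14, 15, 18, 19, 20, 21}
(((C − A) − C^c)^c ∩ (C − D)^c)^c = {6, 8, 16, 17}
12 ∈ ((D △ C)^c ∩ ((C − A) − C^c)^c)^c but 12 ∉ (((C − A) − C^c)^c ∩ (C − D)^c)^c, so they differ.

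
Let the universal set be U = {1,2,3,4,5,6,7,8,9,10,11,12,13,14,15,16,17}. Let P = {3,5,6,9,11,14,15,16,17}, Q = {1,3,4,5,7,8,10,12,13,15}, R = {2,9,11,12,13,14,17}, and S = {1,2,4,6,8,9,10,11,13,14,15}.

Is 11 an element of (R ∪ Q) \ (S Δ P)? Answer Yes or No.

Yes

11 ∈ R and 11 ∉ Q, so 11 ∈ R ∪ Q
11 ∈ S and 11 ∈ P, so 11 ∉ S Δ P
11 ∈ (R ∪ Q) and 11 ∉ (S Δ P), so 11 ∈ (R ∪ Q) \ (S Δ P)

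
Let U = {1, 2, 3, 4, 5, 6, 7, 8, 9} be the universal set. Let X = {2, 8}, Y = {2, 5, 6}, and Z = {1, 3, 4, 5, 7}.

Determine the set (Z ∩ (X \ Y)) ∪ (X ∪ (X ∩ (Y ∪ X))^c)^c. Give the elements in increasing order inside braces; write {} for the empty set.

X \ Y = {8}
Z ∩ (X \ Y) = {}
Y ∪ X = {2, 5, 6, 8}
X ∩ (Y ∪ X) = {2, 8}
(X ∩ (Y ∪ X))^c = {1, 3, 4, 5, 6, 7, 9}
X ∪ (X ∩ (Y ∪ X))^c = {1, 2, 3, 4, 5, 6, 7, 8, 9}
(X ∪ (X ∩ (Y ∪ X))^c)^c = {}
(Z ∩ (X \ Y)) ∪ (X ∪ (X ∩ (Y ∪ X))^c)^c = {}

{}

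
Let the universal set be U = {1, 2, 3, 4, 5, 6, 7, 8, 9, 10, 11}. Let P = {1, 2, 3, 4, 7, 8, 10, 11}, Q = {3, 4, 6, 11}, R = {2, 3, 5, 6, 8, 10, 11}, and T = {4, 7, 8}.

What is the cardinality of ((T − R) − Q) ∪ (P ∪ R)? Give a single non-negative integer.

10

T − R = {4, 7}
(T − R) − Q = {7}
P ∪ R = {1, 2, 3, 4, 5, 6, 7, 8, 10, 11}
((T − R) − Q) ∪ (P ∪ R) = {1, 2, 3, 4, 5, 6, 7, 8, 10, 11}
|((T − R) − Q) ∪ (P ∪ R)| = 10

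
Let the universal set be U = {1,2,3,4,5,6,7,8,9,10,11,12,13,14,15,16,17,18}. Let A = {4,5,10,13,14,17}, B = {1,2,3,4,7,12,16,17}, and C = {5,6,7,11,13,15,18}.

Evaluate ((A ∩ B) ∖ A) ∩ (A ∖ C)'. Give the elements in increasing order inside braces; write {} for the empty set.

{}

A ∩ B = {4,17}
(A ∩ B) ∖ A = {}
A ∖ C = {4,10,14,17}
(A ∖ C)' = {1,2,3,5,6,7,8,9,11,12,13,15,16,18}
((A ∩ B) ∖ A) ∩ (A ∖ C)' = {}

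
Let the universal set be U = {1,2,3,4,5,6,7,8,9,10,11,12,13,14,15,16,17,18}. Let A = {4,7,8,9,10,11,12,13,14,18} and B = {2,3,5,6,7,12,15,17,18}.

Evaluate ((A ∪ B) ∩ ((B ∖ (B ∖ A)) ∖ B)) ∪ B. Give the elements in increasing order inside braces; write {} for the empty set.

{2,3,5,6,7,12,15,17,18}

A ∪ B = {2,3,4,5,6,7,8,9,10,11,12,13,14,15,17,18}
B ∖ A = {2,3,5,6,15,17}
B ∖ (B ∖ A) = {7,12,18}
(B ∖ (B ∖ A)) ∖ B = {}
(A ∪ B) ∩ ((B ∖ (B ∖ A)) ∖ B) = {}
((A ∪ B) ∩ ((B ∖ (B ∖ A)) ∖ B)) ∪ B = {2,3,5,6,7,12,15,17,18}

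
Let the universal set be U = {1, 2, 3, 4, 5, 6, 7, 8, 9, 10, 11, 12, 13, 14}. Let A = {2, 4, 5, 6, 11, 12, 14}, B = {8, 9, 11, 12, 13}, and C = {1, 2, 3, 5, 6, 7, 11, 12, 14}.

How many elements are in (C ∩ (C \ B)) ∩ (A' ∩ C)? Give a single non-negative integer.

3

C \ B = {1, 2, 3, 5, 6, 7, 14}
C ∩ (C \ B) = {1, 2, 3, 5, 6, 7, 14}
A' = {1, 3, 7, 8, 9, 10, 13}
A' ∩ C = {1, 3, 7}
(C ∩ (C \ B)) ∩ (A' ∩ C) = {1, 3, 7}
|(C ∩ (C \ B)) ∩ (A' ∩ C)| = 3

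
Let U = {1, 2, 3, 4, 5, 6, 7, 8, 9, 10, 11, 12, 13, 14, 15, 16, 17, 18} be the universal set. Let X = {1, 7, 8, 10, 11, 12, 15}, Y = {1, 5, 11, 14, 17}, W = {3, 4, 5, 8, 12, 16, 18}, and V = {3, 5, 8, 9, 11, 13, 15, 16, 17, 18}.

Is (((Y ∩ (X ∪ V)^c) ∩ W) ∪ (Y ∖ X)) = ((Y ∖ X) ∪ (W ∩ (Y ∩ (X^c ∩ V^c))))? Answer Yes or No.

X ∪ V = {1, 3, 5, 7, 8, 9, 10, 11, 12, 13, 15, 16, 17, 18}
(X ∪ V)^c = {2, 4, 6, 14}
Y ∩ (X ∪ V)^c = {14}
(Y ∩ (X ∪ V)^c) ∩ W = {}
Y ∖ X = {5, 14, 17}
((Y ∩ (X ∪ V)^c) ∩ W) ∪ (Y ∖ X) = {5, 14, 17}
X^c = {2, 3, 4, 5, 6, 9, 13, 14, 16, 17, 18}
V^c = {1, 2, 4, 6, 7, 10, 12, 14}
X^c ∩ V^c = {2, 4, 6, 14}
Y ∩ (X^c ∩ V^c) = {14}
W ∩ (Y ∩ (X^c ∩ V^c)) = {}
(Y ∖ X) ∪ (W ∩ (Y ∩ (X^c ∩ V^c))) = {5, 14, 17}
Both equal {5, 14, 17}, so ((Y ∩ (X ∪ V)^c) ∩ W) ∪ (Y ∖ X) = (Y ∖ X) ∪ (W ∩ (Y ∩ (X^c ∩ V^c))).

Yes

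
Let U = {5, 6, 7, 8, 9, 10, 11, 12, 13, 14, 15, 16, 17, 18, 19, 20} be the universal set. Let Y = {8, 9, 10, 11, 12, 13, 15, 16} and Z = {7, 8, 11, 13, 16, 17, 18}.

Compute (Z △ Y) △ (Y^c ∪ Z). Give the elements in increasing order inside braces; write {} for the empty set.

Z △ Y = {7, 9, 10, 12, 15, 17, 18}
Y^c = {5, 6, 7, 14, 17, 18, 19, 20}
Y^c ∪ Z = {5, 6, 7, 8, 11, 13, 14, 16, 17, 18, 19, 20}
(Z △ Y) △ (Y^c ∪ Z) = {5, 6, 8, 9, 10, 11, 12, 13, 14, 15, 16, 19, 20}

{5, 6, 8, 9, 10, 11, 12, 13, 14, 15, 16, 19, 20}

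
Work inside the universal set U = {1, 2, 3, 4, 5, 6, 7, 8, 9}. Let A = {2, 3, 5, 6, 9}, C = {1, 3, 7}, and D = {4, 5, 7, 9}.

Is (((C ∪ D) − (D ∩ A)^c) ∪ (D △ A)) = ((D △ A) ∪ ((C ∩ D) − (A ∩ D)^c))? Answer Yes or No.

C ∪ D = {1, 3, 4, 5, 7, 9}
D ∩ A = {5, 9}
(D ∩ A)^c = {1, 2, 3, 4, 6, 7, 8}
(C ∪ D) − (D ∩ A)^c = {5, 9}
D △ A = {2, 3, 4, 6, 7}
((C ∪ D) − (D ∩ A)^c) ∪ (D △ A) = {2, 3, 4, 5, 6, 7, 9}
C ∩ D = {7}
A ∩ D = {5, 9}
(A ∩ D)^c = {1, 2, 3, 4, 6, 7, 8}
(C ∩ D) − (A ∩ D)^c = {}
(D △ A) ∪ ((C ∩ D) − (A ∩ D)^c) = {2, 3, 4, 6, 7}
5 ∈ ((C ∪ D) − (D ∩ A)^c) ∪ (D △ A) but 5 ∉ (D △ A) ∪ ((C ∩ D) − (A ∩ D)^c), so they differ.

No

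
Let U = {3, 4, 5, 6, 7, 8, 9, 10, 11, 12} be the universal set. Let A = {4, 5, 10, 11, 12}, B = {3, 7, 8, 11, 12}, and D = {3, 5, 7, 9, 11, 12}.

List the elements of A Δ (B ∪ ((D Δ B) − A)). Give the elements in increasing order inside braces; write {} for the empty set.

{3, 4, 5, 7, 8, 9, 10}

D Δ B = {5, 8, 9}
(D Δ B) − A = {8, 9}
B ∪ ((D Δ B) − A) = {3, 7, 8, 9, 11, 12}
A Δ (B ∪ ((D Δ B) − A)) = {3, 4, 5, 7, 8, 9, 10}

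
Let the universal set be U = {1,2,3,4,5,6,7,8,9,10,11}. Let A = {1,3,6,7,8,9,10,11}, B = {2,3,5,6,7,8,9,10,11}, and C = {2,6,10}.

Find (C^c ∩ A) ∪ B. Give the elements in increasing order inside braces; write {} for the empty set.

{1,2,3,5,6,7,8,9,10,11}

C^c = {1,3,4,5,7,8,9,11}
C^c ∩ A = {1,3,7,8,9,11}
(C^c ∩ A) ∪ B = {1,2,3,5,6,7,8,9,10,11}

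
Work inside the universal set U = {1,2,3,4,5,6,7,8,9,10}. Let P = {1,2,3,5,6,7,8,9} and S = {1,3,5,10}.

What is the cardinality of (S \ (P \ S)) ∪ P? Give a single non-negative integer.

9

P \ S = {2,6,7,8,9}
S \ (P \ S) = {1,3,5,10}
(S \ (P \ S)) ∪ P = {1,2,3,5,6,7,8,9,10}
|(S \ (P \ S)) ∪ P| = 9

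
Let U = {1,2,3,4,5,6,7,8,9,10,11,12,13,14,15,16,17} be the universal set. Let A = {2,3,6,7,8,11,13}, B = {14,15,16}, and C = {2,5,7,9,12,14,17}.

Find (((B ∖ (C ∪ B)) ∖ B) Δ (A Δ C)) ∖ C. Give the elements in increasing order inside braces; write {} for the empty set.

C ∪ B = {2,5,7,9,12,14,15,16,17}
B ∖ (C ∪ B) = {}
(B ∖ (C ∪ B)) ∖ B = {}
A Δ C = {3,5,6,8,9,11,12,13,14,17}
((B ∖ (C ∪ B)) ∖ B) Δ (A Δ C) = {3,5,6,8,9,11,12,13,14,17}
(((B ∖ (C ∪ B)) ∖ B) Δ (A Δ C)) ∖ C = {3,6,8,11,13}

{3,6,8,11,13}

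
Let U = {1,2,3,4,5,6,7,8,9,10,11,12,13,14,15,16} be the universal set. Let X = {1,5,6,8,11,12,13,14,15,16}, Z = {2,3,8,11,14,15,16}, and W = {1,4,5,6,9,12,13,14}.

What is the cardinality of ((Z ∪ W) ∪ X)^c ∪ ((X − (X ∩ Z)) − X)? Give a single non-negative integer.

Z ∪ W = {1,2,3,4,5,6,8,9,11,12,13,14,15,16}
(Z ∪ W) ∪ X = {1,2,3,4,5,6,8,9,11,12,13,14,15,16}
((Z ∪ W) ∪ X)^c = {7,10}
X ∩ Z = {8,11,14,15,16}
X − (X ∩ Z) = {1,5,6,12,13}
(X − (X ∩ Z)) − X = {}
((Z ∪ W) ∪ X)^c ∪ ((X − (X ∩ Z)) − X) = {7,10}
|((Z ∪ W) ∪ X)^c ∪ ((X − (X ∩ Z)) − X)| = 2

2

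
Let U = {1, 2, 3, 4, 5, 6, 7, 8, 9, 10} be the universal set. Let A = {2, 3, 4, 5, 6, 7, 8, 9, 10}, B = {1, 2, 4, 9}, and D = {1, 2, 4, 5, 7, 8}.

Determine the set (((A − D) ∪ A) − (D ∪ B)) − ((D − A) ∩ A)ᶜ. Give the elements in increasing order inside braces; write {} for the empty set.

A − D = {3, 6, 9, 10}
(A − D) ∪ A = {2, 3, 4, 5, 6, 7, 8, 9, 10}
D ∪ B = {1, 2, 4, 5, 7, 8, 9}
((A − D) ∪ A) − (D ∪ B) = {3, 6, 10}
D − A = {1}
(D − A) ∩ A = {}
((D − A) ∩ A)ᶜ = {1, 2, 3, 4, 5, 6, 7, 8, 9, 10}
(((A − D) ∪ A) − (D ∪ B)) − ((D − A) ∩ A)ᶜ = {}

{}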